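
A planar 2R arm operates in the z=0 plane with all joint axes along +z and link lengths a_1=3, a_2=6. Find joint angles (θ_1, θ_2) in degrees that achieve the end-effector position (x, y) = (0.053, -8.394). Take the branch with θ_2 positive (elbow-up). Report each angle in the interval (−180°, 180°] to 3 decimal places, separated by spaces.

cos θ_2 = (70.4620−3²−6²)/(2·3·6) = 0.7073; θ_2 = 44.9860° (elbow-up)
β = atan2(-8.3940,0.0530) = -89.6382°; ψ = atan2(4.2416,7.2437) = 30.3515°
θ_1 = β − ψ = -119.9898°

-119.990 44.986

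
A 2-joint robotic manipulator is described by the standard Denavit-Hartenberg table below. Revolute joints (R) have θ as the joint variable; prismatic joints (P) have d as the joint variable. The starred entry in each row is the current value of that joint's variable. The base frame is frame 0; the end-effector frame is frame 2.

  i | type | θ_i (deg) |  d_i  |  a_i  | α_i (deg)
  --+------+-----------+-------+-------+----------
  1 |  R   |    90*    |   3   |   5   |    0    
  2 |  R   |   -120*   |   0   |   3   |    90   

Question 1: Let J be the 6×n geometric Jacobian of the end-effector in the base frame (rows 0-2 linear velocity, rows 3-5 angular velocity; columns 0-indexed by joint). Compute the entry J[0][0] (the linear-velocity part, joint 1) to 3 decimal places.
-3.500

axis z_0 = ẑ; lever o_n−o_0 = (2.5981,3.5000,3.0000)
cross product → J_v[:, 0] = (-3.5000,2.5981,0.0000)
J_ω[:, 0] = z_0
entry J[0][0] = -3.5000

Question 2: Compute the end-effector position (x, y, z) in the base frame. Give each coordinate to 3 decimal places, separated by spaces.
after link 1: o_1 = (0.0000, 5.0000, 3.0000)
after link 2: o_2 = (2.5981, 3.5000, 3.0000)

2.598 3.500 3.000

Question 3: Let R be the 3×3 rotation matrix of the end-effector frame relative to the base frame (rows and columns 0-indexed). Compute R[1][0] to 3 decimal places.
-0.500

End-effector x-axis (col 0 of R) = (0.8660,-0.5000,0.0000)
R[1][0] = -0.5000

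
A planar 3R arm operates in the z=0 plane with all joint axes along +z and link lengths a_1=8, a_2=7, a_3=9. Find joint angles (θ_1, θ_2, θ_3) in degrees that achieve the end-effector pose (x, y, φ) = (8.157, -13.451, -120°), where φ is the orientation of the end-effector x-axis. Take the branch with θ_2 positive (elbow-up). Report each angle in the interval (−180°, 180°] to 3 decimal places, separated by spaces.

-44.999 44.998 -119.999

wrist centre = target − a_3·(cos φ, sin φ) = (12.6570, -5.6568)
cos θ_2 = (192.1987−8²−7²)/(2·8·7) = 0.7071; θ_2 = 44.9980° (elbow-up)
β = atan2(-5.6568,12.6570) = -24.0812°; ψ = atan2(4.9496,12.9499) = 20.9173°
θ_1 = β − ψ = -44.9985°
θ_3 = φ − θ_1 − θ_2 = -119.9995° (wrapped to (-180°,180°])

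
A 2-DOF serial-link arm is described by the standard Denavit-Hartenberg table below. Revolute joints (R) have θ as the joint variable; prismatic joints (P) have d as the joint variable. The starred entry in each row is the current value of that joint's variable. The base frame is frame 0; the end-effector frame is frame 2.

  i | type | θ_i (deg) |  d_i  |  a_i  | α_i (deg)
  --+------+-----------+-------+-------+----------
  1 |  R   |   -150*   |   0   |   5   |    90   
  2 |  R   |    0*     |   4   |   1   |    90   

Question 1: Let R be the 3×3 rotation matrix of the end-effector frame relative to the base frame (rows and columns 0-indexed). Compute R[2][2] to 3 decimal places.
-1.000

End-effector z-axis (col 2 of R) = (-0.0000,0.0000,-1.0000)
R[2][2] = -1.0000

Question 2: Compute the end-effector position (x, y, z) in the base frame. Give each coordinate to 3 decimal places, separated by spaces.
-7.196 0.464 0.000

after link 1: o_1 = (-4.3301, -2.5000, 0.0000)
after link 2: o_2 = (-7.1962, 0.4641, 0.0000)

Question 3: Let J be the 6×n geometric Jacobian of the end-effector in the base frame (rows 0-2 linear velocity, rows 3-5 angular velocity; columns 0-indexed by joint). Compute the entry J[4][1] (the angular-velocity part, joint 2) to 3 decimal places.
axis z_1 = (-0.5000,0.8660,0.0000); lever o_n−o_1 = (-2.8660,2.9641,0.0000)
cross product → J_v[:, 1] = (0.0000,-0.0000,1.0000)
J_ω[:, 1] = z_1
entry J[4][1] = 0.8660

0.866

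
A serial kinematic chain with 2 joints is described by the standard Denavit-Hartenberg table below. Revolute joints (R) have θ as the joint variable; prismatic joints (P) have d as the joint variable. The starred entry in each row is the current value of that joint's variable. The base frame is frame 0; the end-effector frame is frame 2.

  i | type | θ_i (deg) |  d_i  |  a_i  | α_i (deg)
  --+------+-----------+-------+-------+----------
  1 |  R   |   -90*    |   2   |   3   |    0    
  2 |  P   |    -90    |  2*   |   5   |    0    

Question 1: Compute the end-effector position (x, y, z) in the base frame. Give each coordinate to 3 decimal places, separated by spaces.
after link 1: o_1 = (0.0000, -3.0000, 2.0000)
after link 2: o_2 = (-5.0000, -3.0000, 4.0000)

-5.000 -3.000 4.000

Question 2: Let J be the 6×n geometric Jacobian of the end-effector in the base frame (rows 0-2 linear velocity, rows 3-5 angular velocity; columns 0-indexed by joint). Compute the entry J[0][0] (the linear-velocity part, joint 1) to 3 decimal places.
axis z_0 = ẑ; lever o_n−o_0 = (-5.0000,-3.0000,4.0000)
cross product → J_v[:, 0] = (3.0000,-5.0000,0.0000)
J_ω[:, 0] = z_0
entry J[0][0] = 3.0000

3.000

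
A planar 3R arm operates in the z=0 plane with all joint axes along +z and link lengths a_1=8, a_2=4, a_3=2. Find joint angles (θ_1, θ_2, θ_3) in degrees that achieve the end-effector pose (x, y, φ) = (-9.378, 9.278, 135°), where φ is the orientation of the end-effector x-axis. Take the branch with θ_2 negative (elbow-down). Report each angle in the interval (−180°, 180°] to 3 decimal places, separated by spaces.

wrist centre = target − a_3·(cos φ, sin φ) = (-7.9638, 7.8638)
cos θ_2 = (125.2610−8²−4²)/(2·8·4) = 0.7072; θ_2 = -44.9922° (elbow-down)
β = atan2(7.8638,-7.9638) = 135.3620°; ψ = atan2(-2.8280,10.8288) = -14.6364°
θ_1 = β − ψ = 149.9984°
θ_3 = φ − θ_1 − θ_2 = 29.9938° (wrapped to (-180°,180°])

149.998 -44.992 29.994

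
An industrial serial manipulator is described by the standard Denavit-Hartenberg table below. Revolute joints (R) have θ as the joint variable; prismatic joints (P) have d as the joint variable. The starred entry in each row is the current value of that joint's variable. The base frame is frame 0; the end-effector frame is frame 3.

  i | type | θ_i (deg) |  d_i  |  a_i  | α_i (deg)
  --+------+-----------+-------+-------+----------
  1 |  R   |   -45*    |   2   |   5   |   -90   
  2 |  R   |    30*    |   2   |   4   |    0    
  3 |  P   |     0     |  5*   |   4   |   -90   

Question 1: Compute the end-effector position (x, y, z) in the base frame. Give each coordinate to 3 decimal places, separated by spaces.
after link 1: o_1 = (3.5355, -3.5355, 2.0000)
after link 2: o_2 = (7.3992, -4.5708, 0.0000)
after link 3: o_3 = (13.3843, -3.4848, -2.0000)

13.384 -3.485 -2.000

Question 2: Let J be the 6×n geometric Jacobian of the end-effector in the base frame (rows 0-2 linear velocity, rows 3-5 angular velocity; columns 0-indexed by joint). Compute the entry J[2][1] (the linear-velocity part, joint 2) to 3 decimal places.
axis z_1 = (0.7071,0.7071,0.0000); lever o_n−o_1 = (9.8487,0.0508,-4.0000)
cross product → J_v[:, 1] = (-2.8284,2.8284,-6.9282)
J_ω[:, 1] = z_1
entry J[2][1] = -6.9282

-6.928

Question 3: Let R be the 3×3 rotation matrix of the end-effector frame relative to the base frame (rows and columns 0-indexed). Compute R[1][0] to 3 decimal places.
-0.612

End-effector x-axis (col 0 of R) = (0.6124,-0.6124,-0.5000)
R[1][0] = -0.6124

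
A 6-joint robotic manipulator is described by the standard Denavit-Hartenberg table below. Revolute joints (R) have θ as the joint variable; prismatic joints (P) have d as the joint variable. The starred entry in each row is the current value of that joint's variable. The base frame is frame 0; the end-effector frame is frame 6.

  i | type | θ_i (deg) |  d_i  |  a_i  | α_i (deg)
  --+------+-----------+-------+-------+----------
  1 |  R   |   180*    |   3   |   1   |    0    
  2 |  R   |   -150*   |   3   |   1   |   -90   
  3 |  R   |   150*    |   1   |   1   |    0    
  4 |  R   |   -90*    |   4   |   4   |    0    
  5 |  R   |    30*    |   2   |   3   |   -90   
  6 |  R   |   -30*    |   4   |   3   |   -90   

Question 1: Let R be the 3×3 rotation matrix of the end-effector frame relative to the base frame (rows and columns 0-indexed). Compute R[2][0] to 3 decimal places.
End-effector x-axis (col 0 of R) = (-0.2500,0.4330,-0.8660)
R[2][0] = -0.8660

-0.866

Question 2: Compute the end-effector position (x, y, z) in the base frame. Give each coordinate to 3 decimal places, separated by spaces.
-6.866 6.428 -3.562

after link 1: o_1 = (-1.0000, 0.0000, 3.0000)
after link 2: o_2 = (-0.1340, 0.5000, 6.0000)
after link 3: o_3 = (-1.3840, 0.9330, 5.5000)
after link 4: o_4 = (-1.6519, 5.3971, 2.0359)
after link 5: o_5 = (-2.6519, 7.1292, -0.9641)
after link 6: o_6 = (-6.8660, 6.4282, -3.5622)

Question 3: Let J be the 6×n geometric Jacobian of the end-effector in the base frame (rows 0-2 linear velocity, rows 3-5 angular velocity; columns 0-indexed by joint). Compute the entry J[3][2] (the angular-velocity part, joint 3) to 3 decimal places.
axis z_2 = (-0.5000,0.8660,0.0000); lever o_n−o_2 = (-6.7321,5.9282,-9.5622)
cross product → J_v[:, 2] = (-8.2811,-4.7811,2.8660)
J_ω[:, 2] = z_2
entry J[3][2] = -0.5000

-0.500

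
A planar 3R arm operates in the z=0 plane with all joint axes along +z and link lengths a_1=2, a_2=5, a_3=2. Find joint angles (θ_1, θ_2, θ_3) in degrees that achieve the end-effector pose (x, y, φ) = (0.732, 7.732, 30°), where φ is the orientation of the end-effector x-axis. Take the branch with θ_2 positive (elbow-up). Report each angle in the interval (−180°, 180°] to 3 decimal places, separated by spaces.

76.896 30.003 -76.900

wrist centre = target − a_3·(cos φ, sin φ) = (-1.0001, 6.7320)
cos θ_2 = (46.3199−2²−5²)/(2·2·5) = 0.8660; θ_2 = 30.0033° (elbow-up)
β = atan2(6.7320,-1.0001) = 98.4496°; ψ = atan2(2.5003,6.3300) = 21.5533°
θ_1 = β − ψ = 76.8963°
θ_3 = φ − θ_1 − θ_2 = -76.8996° (wrapped to (-180°,180°])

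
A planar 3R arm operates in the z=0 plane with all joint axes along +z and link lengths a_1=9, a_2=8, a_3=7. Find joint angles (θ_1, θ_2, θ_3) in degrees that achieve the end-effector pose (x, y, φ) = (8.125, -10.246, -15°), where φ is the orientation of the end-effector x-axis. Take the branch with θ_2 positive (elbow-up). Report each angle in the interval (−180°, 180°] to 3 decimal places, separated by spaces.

wrist centre = target − a_3·(cos φ, sin φ) = (1.3635, -8.4343)
cos θ_2 = (72.9960−9²−8²)/(2·9·8) = -0.5000; θ_2 = 120.0018° (elbow-up)
β = atan2(-8.4343,1.3635) = -80.8168°; ψ = atan2(6.9281,4.9998) = 54.1832°
θ_1 = β − ψ = -134.9999°
θ_3 = φ − θ_1 − θ_2 = -0.0019° (wrapped to (-180°,180°])

-135.000 120.002 -0.002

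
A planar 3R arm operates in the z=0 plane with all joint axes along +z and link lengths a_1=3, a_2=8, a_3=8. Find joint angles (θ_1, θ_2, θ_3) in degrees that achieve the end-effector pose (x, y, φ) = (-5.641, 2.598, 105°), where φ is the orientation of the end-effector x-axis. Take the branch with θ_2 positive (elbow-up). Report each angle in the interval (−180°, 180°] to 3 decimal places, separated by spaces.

120.001 135.000 -150.001

wrist centre = target − a_3·(cos φ, sin φ) = (-3.5704, -5.1294)
cos θ_2 = (39.0589−3²−8²)/(2·3·8) = -0.7071; θ_2 = 134.9999° (elbow-up)
β = atan2(-5.1294,-3.5704) = -124.8408°; ψ = atan2(5.6569,-2.6568) = 115.1580°
θ_1 = β − ψ = -239.9987°
θ_3 = φ − θ_1 − θ_2 = -150.0012° (wrapped to (-180°,180°])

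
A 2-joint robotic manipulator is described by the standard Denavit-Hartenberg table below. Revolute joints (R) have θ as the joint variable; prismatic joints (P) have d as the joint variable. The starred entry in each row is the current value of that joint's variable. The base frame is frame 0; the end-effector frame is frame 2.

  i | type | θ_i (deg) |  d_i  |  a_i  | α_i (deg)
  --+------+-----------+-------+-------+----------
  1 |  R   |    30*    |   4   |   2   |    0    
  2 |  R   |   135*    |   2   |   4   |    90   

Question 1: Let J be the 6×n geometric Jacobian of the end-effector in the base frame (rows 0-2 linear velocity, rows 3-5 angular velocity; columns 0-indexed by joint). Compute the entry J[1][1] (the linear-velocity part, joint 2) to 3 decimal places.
-3.864

axis z_1 = (0.0000,0.0000,1.0000); lever o_n−o_1 = (-3.8637,1.0353,2.0000)
cross product → J_v[:, 1] = (-1.0353,-3.8637,0.0000)
J_ω[:, 1] = z_1
entry J[1][1] = -3.8637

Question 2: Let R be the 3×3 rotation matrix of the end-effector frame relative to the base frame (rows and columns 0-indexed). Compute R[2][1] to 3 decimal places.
End-effector y-axis (col 1 of R) = (-0.0000,-0.0000,1.0000)
R[2][1] = 1.0000

1.000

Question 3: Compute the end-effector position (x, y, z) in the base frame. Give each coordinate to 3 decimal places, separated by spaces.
after link 1: o_1 = (1.7321, 1.0000, 4.0000)
after link 2: o_2 = (-2.1317, 2.0353, 6.0000)

-2.132 2.035 6.000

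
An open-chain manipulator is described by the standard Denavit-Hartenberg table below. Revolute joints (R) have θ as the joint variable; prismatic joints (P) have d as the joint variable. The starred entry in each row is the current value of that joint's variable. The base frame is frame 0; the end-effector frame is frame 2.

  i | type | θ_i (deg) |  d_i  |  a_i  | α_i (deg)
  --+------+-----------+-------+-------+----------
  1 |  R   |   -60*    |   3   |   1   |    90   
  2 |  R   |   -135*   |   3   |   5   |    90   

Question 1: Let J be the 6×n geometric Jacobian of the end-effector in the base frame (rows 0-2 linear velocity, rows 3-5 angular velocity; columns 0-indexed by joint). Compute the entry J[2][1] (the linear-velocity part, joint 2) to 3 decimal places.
-3.536

axis z_1 = (-0.8660,-0.5000,0.0000); lever o_n−o_1 = (-4.3658,1.5619,-3.5355)
cross product → J_v[:, 1] = (1.7678,-3.0619,-3.5355)
J_ω[:, 1] = z_1
entry J[2][1] = -3.5355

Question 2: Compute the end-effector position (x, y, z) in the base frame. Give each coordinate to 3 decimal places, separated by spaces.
after link 1: o_1 = (0.5000, -0.8660, 3.0000)
after link 2: o_2 = (-3.8658, 0.6958, -0.5355)

-3.866 0.696 -0.536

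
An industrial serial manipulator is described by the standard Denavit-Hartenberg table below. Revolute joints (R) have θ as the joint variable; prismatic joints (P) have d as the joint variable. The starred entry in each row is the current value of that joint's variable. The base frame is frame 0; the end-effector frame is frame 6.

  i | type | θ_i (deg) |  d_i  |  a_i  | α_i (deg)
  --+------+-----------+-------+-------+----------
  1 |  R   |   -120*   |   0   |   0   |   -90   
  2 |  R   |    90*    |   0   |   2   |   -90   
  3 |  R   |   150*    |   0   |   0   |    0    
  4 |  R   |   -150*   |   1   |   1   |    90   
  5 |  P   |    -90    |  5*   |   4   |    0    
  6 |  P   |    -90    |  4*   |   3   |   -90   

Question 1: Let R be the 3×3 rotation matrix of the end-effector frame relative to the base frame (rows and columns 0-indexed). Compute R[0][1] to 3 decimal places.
-0.866

End-effector y-axis (col 1 of R) = (-0.8660,0.5000,-0.0000)
R[0][1] = -0.8660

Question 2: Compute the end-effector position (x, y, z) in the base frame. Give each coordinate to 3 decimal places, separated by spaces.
6.294 -7.098 0.000

after link 1: o_1 = (0.0000, 0.0000, 0.0000)
after link 2: o_2 = (0.0000, -0.0000, -2.0000)
after link 3: o_3 = (0.0000, -0.0000, -2.0000)
after link 4: o_4 = (0.5000, 0.8660, -3.0000)
after link 5: o_5 = (2.8301, -5.0981, -3.0000)
after link 6: o_6 = (6.2942, -7.0981, 0.0000)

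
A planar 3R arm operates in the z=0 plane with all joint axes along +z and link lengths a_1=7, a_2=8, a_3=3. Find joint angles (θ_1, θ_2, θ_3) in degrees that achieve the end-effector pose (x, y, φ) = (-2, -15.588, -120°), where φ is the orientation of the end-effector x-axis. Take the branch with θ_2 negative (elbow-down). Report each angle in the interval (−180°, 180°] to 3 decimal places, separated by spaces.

-59.996 -60.007 0.003

wrist centre = target − a_3·(cos φ, sin φ) = (-0.5000, -12.9899)
cos θ_2 = (168.9881−7²−8²)/(2·7·8) = 0.4999; θ_2 = -60.0070° (elbow-down)
β = atan2(-12.9899,-0.5000) = -92.2043°; ψ = atan2(-6.9287,10.9992) = -32.2080°
θ_1 = β − ψ = -59.9963°
θ_3 = φ − θ_1 − θ_2 = 0.0033° (wrapped to (-180°,180°])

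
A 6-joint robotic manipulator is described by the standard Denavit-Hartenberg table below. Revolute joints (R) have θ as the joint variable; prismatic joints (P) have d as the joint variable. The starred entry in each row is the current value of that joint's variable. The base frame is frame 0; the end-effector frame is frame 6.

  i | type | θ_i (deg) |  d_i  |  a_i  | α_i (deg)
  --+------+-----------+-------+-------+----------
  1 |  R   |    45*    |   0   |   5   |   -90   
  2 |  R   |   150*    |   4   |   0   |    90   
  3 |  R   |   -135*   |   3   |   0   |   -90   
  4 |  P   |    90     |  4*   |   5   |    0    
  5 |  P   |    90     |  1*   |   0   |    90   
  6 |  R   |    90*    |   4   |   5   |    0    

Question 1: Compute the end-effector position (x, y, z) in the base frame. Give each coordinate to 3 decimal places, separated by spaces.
-0.744 -5.087 1.661

after link 1: o_1 = (3.5355, 3.5355, 0.0000)
after link 2: o_2 = (0.7071, 6.3640, 0.0000)
after link 3: o_3 = (1.7678, 7.4246, -2.5981)
after link 4: o_4 = (0.2679, 1.9248, 0.3178)
after link 5: o_5 = (0.3349, 0.9918, -0.0357)
after link 6: o_6 = (-0.7443, -5.0875, 1.6606)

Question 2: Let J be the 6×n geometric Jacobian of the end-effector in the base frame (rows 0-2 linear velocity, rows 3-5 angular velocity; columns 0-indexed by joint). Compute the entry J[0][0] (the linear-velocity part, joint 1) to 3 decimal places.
axis z_0 = ẑ; lever o_n−o_0 = (-0.7443,-5.0875,1.6606)
cross product → J_v[:, 0] = (5.0875,-0.7443,0.0000)
J_ω[:, 0] = z_0
entry J[0][0] = 5.0875

5.087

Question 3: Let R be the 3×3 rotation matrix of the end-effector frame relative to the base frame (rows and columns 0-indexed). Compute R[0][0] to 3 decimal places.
0.067

End-effector x-axis (col 0 of R) = (0.0670,-0.9330,-0.3536)
R[0][0] = 0.0670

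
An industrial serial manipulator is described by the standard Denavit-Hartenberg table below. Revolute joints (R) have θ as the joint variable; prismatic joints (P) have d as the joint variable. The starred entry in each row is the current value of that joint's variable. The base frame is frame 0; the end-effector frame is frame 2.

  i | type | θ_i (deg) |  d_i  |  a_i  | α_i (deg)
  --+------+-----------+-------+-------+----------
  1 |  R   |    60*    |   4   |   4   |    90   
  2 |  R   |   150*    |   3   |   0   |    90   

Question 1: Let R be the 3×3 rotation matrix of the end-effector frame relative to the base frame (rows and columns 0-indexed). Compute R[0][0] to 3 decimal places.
End-effector x-axis (col 0 of R) = (-0.4330,-0.7500,0.5000)
R[0][0] = -0.4330

-0.433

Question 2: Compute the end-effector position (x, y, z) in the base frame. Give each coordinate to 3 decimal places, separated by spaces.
4.598 1.964 4.000

after link 1: o_1 = (2.0000, 3.4641, 4.0000)
after link 2: o_2 = (4.5981, 1.9641, 4.0000)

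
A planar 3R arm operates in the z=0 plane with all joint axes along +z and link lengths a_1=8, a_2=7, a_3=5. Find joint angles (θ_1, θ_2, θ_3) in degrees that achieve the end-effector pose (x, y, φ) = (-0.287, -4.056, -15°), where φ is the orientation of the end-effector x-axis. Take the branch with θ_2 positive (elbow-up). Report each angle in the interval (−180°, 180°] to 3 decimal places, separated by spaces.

wrist centre = target − a_3·(cos φ, sin φ) = (-5.1166, -2.7619)
cos θ_2 = (33.8080−8²−7²)/(2·8·7) = -0.7071; θ_2 = 134.9971° (elbow-up)
β = atan2(-2.7619,-5.1166) = -151.6403°; ψ = atan2(4.9500,3.0505) = 58.3560°
θ_1 = β − ψ = -209.9963°
θ_3 = φ − θ_1 − θ_2 = 59.9991° (wrapped to (-180°,180°])

150.004 134.997 59.999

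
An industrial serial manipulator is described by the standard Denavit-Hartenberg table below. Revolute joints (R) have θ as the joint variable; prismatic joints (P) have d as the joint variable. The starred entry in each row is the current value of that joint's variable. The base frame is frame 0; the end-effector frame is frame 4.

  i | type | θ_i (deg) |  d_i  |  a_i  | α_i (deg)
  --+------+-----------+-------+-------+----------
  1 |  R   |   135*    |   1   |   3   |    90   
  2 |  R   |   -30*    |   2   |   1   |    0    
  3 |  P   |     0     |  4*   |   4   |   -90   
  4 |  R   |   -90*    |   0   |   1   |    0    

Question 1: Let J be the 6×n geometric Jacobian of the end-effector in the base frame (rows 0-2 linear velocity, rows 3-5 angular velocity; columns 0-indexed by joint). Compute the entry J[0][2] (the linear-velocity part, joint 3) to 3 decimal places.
0.707

prismatic axis z_2 = (0.7071,0.7071,0.0000)
J_v[:, 2] = z_2; J_ω[:, 2] = (0,0,0)
entry J[0][2] = 0.7071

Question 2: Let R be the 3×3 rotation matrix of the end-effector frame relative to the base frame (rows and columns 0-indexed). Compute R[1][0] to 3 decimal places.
End-effector x-axis (col 0 of R) = (0.7071,0.7071,-0.0000)
R[1][0] = 0.7071

0.707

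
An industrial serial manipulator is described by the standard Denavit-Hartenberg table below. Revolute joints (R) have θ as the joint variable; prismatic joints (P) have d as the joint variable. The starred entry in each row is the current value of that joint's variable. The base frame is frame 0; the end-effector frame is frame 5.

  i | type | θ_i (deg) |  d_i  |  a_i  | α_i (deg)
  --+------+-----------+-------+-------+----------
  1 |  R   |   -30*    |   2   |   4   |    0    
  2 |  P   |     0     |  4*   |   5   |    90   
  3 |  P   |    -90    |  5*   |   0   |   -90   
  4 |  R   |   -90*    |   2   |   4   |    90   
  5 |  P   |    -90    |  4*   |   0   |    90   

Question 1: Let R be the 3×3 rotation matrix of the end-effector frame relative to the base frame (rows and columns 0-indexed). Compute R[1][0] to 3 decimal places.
0.500

End-effector x-axis (col 0 of R) = (-0.8660,0.5000,0.0000)
R[1][0] = 0.5000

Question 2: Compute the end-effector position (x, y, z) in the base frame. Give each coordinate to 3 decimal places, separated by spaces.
after link 1: o_1 = (3.4641, -2.0000, 2.0000)
after link 2: o_2 = (7.7942, -4.5000, 6.0000)
after link 3: o_3 = (5.2942, -8.8301, 6.0000)
after link 4: o_4 = (5.0263, -13.2942, 6.0000)
after link 5: o_5 = (5.0263, -13.2942, 10.0000)

5.026 -13.294 10.000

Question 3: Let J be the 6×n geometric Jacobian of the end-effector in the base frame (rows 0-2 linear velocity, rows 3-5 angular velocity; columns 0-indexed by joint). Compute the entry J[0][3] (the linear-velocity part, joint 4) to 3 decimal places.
axis z_3 = (0.8660,-0.5000,0.0000); lever o_n−o_3 = (-0.2679,-4.4641,4.0000)
cross product → J_v[:, 3] = (-2.0000,-3.4641,-4.0000)
J_ω[:, 3] = z_3
entry J[0][3] = -2.0000

-2.000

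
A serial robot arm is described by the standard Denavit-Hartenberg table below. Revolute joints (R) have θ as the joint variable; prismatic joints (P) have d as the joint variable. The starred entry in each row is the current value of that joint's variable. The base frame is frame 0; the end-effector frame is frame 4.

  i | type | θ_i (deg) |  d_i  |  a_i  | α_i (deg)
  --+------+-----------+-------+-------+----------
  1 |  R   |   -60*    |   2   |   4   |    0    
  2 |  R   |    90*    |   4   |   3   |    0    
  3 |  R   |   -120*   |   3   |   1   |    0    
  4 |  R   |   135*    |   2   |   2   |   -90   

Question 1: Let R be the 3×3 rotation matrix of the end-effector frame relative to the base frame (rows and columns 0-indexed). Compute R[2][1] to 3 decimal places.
-1.000

End-effector y-axis (col 1 of R) = (-0.0000,0.0000,-1.0000)
R[2][1] = -1.0000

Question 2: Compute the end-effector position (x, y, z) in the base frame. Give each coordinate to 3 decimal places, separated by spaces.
after link 1: o_1 = (2.0000, -3.4641, 2.0000)
after link 2: o_2 = (4.5981, -1.9641, 6.0000)
after link 3: o_3 = (4.5981, -2.9641, 9.0000)
after link 4: o_4 = (6.0123, -1.5499, 11.0000)

6.012 -1.550 11.000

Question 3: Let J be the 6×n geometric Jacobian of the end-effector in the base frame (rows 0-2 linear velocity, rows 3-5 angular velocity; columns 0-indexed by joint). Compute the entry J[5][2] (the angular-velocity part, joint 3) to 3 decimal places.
axis z_2 = (0.0000,0.0000,1.0000); lever o_n−o_2 = (1.4142,0.4142,5.0000)
cross product → J_v[:, 2] = (-0.4142,1.4142,0.0000)
J_ω[:, 2] = z_2
entry J[5][2] = 1.0000

1.000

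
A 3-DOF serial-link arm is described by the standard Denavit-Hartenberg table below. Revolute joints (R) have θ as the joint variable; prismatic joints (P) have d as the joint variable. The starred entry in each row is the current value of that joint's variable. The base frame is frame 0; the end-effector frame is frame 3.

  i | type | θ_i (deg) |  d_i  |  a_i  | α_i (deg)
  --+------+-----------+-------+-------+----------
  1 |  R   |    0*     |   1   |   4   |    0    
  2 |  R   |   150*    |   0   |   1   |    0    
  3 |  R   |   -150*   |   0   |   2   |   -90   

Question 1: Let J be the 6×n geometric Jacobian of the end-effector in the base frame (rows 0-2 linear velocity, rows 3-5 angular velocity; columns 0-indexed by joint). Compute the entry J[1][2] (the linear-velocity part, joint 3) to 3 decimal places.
axis z_2 = (0.0000,0.0000,1.0000); lever o_n−o_2 = (2.0000,0.0000,0.0000)
cross product → J_v[:, 2] = (0.0000,2.0000,0.0000)
J_ω[:, 2] = z_2
entry J[1][2] = 2.0000

2.000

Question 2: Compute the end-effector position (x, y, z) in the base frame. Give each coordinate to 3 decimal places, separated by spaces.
5.134 0.500 1.000

after link 1: o_1 = (4.0000, 0.0000, 1.0000)
after link 2: o_2 = (3.1340, 0.5000, 1.0000)
after link 3: o_3 = (5.1340, 0.5000, 1.0000)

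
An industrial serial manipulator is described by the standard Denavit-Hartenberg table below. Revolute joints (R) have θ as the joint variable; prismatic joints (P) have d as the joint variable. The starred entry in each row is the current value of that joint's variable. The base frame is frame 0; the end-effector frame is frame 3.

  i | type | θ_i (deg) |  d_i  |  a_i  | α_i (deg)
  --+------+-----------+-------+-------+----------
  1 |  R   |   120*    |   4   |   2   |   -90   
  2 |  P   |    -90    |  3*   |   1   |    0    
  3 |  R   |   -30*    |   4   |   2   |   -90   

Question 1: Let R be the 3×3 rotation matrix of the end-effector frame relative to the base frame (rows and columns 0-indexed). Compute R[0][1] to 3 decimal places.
End-effector y-axis (col 1 of R) = (0.8660,0.5000,-0.0000)
R[0][1] = 0.8660

0.866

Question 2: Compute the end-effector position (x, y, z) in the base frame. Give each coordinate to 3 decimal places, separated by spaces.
after link 1: o_1 = (-1.0000, 1.7321, 4.0000)
after link 2: o_2 = (-3.5981, 0.2321, 5.0000)
after link 3: o_3 = (-6.5622, -2.6340, 6.7321)

-6.562 -2.634 6.732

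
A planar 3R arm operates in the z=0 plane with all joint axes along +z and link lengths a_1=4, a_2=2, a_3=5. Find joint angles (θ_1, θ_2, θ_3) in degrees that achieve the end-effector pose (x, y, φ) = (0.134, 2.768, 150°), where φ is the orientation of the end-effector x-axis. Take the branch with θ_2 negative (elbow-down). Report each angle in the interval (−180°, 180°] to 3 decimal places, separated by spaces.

wrist centre = target − a_3·(cos φ, sin φ) = (4.4641, 0.2680)
cos θ_2 = (20.0003−4²−2²)/(2·4·2) = 0.0000; θ_2 = -89.9991° (elbow-down)
β = atan2(0.2680,4.4641) = 3.4356°; ψ = atan2(-2.0000,4.0000) = -26.5649°
θ_1 = β − ψ = 30.0004°
θ_3 = φ − θ_1 − θ_2 = -150.0014° (wrapped to (-180°,180°])

30.000 -89.999 -150.001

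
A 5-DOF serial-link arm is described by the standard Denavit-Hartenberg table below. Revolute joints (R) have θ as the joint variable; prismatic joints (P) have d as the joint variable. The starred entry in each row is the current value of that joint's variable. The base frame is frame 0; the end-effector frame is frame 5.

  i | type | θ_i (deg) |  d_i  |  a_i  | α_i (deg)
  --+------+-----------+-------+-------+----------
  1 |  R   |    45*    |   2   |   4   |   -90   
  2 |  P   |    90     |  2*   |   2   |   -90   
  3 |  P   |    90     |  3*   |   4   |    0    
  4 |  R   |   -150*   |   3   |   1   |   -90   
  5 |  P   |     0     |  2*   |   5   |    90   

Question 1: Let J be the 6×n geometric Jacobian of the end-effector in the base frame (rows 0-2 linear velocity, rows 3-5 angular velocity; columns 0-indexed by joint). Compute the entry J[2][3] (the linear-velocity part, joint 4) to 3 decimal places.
axis z_3 = (-0.7071,-0.7071,-0.0000); lever o_n−o_3 = (-5.0884,0.8458,-4.7321)
cross product → J_v[:, 3] = (3.3461,-3.3461,-4.1962)
J_ω[:, 3] = z_3
entry J[2][3] = -4.1962

-4.196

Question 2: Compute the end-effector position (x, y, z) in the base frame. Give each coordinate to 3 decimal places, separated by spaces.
after link 1: o_1 = (2.8284, 2.8284, 2.0000)
after link 2: o_2 = (1.4142, 4.2426, 0.0000)
after link 3: o_3 = (2.1213, -0.7071, -0.0000)
after link 4: o_4 = (-0.6124, -2.2161, -0.5000)
after link 5: o_5 = (-2.9671, 0.1387, -4.7321)

-2.967 0.139 -4.732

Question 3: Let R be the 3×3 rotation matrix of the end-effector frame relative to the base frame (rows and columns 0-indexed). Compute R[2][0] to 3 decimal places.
End-effector x-axis (col 0 of R) = (-0.6124,0.6124,-0.5000)
R[2][0] = -0.5000

-0.500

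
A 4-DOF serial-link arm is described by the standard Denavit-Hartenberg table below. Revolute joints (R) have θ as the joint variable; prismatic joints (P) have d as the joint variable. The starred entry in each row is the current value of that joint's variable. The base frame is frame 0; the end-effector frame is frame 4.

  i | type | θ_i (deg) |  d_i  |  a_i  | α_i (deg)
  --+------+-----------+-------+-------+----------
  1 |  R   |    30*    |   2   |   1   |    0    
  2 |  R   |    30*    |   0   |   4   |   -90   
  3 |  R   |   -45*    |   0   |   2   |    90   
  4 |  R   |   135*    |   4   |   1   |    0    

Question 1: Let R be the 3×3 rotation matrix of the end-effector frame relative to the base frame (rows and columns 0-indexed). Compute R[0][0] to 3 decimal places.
End-effector x-axis (col 0 of R) = (-0.8624,-0.0795,-0.5000)
R[0][0] = -0.8624

-0.862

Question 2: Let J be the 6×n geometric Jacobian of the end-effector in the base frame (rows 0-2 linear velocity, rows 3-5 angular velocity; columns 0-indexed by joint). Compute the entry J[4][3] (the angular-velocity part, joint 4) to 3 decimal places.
axis z_3 = (-0.3536,-0.6124,0.7071); lever o_n−o_3 = (-2.2766,-2.5289,2.3284)
cross product → J_v[:, 3] = (0.3624,-0.7866,-0.5000)
J_ω[:, 3] = z_3
entry J[4][3] = -0.6124

-0.612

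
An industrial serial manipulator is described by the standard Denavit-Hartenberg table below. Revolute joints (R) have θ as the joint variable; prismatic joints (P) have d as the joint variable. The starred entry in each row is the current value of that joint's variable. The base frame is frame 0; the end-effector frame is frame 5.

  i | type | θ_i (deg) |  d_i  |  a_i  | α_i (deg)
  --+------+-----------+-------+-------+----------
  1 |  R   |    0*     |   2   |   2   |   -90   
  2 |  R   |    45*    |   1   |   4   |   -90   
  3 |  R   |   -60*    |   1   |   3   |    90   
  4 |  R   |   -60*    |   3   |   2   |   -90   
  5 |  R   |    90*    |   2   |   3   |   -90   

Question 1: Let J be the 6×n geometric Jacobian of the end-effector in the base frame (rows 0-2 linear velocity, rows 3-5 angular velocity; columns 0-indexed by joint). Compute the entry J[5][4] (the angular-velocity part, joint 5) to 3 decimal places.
axis z_4 = (-0.0474,0.7500,-0.6597); lever o_n−o_4 = (1.7424,0.0000,-3.1566)
cross product → J_v[:, 4] = (-2.3674,-1.2990,-1.3068)
J_ω[:, 4] = z_4
entry J[5][4] = -0.6597

-0.660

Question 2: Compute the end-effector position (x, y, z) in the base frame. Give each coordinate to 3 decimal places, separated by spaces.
6.666 5.964 -3.044

after link 1: o_1 = (2.0000, 0.0000, 2.0000)
after link 2: o_2 = (4.8284, 1.0000, -0.8284)
after link 3: o_3 = (5.1820, 3.5981, -2.5962)
after link 4: o_4 = (4.9232, 5.9641, 0.1121)
after link 5: o_5 = (6.6655, 5.9641, -3.0445)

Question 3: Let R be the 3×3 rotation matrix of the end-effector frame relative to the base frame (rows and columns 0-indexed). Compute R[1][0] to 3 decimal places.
End-effector x-axis (col 0 of R) = (0.6124,-0.5000,-0.6124)
R[1][0] = -0.5000

-0.500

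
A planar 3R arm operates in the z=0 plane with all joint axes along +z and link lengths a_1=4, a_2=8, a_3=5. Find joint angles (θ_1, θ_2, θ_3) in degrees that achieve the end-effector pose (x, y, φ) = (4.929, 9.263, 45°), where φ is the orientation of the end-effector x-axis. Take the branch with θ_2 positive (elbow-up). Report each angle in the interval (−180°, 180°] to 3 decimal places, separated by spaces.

wrist centre = target − a_3·(cos φ, sin φ) = (1.3935, 5.7275)
cos θ_2 = (34.7456−4²−8²)/(2·4·8) = -0.7071; θ_2 = 134.9994° (elbow-up)
β = atan2(5.7275,1.3935) = 76.3259°; ψ = atan2(5.6569,-1.6568) = 106.3243°
θ_1 = β − ψ = -29.9984°
θ_3 = φ − θ_1 − θ_2 = -60.0010° (wrapped to (-180°,180°])

-29.998 134.999 -60.001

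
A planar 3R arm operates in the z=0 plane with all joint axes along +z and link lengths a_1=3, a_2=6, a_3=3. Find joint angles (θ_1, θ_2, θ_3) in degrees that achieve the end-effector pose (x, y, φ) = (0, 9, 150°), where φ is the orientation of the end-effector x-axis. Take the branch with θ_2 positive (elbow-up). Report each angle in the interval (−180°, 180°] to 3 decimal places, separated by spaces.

30.000 60.000 60.000

wrist centre = target − a_3·(cos φ, sin φ) = (2.5981, 7.5000)
cos θ_2 = (63.0000−3²−6²)/(2·3·6) = 0.5000; θ_2 = 60.0000° (elbow-up)
β = atan2(7.5000,2.5981) = 70.8934°; ψ = atan2(5.1962,6.0000) = 40.8934°
θ_1 = β − ψ = 30.0000°
θ_3 = φ − θ_1 − θ_2 = 60.0000° (wrapped to (-180°,180°])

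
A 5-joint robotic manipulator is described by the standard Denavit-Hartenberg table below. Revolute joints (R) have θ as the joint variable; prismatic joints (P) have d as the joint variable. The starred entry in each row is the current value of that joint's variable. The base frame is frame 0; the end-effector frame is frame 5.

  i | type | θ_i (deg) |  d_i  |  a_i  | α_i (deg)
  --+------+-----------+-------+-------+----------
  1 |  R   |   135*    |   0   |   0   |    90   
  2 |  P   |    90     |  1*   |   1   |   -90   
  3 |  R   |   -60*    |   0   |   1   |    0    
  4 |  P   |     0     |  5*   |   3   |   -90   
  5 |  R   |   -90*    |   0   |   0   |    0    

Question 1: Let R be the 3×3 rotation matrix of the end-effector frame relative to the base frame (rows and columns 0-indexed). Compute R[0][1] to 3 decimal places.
0.612

End-effector y-axis (col 1 of R) = (0.6124,0.6124,0.5000)
R[0][1] = 0.6124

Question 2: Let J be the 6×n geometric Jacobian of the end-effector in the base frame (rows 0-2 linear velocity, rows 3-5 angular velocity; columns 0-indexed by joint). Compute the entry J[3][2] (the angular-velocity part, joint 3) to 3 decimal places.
axis z_2 = (0.7071,-0.7071,0.0000); lever o_n−o_2 = (5.9850,-1.0860,2.0000)
cross product → J_v[:, 2] = (-1.4142,-1.4142,3.4641)
J_ω[:, 2] = z_2
entry J[3][2] = 0.7071

0.707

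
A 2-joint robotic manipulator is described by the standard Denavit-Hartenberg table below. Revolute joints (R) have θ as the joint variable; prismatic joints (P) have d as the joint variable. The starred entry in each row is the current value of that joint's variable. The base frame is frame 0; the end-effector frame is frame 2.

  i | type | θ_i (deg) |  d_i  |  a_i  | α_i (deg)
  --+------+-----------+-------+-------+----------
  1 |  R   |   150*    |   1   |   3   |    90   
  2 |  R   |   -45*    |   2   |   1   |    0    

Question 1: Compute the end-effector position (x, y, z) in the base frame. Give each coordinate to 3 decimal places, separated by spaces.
after link 1: o_1 = (-2.5981, 1.5000, 1.0000)
after link 2: o_2 = (-2.2104, 3.5856, 0.2929)

-2.210 3.586 0.293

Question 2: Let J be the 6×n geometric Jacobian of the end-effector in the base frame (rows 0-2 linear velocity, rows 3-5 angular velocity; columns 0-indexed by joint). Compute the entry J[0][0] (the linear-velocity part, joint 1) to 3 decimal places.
axis z_0 = ẑ; lever o_n−o_0 = (-2.2104,3.5856,0.2929)
cross product → J_v[:, 0] = (-3.5856,-2.2104,0.0000)
J_ω[:, 0] = z_0
entry J[0][0] = -3.5856

-3.586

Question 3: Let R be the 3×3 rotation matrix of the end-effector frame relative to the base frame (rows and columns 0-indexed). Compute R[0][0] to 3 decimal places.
End-effector x-axis (col 0 of R) = (-0.6124,0.3536,-0.7071)
R[0][0] = -0.6124

-0.612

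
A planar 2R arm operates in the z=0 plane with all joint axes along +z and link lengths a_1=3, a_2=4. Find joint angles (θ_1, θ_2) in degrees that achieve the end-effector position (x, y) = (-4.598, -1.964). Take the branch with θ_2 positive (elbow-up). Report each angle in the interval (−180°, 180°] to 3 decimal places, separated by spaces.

149.998 90.003

cos θ_2 = (24.9989−3²−4²)/(2·3·4) = -0.0000; θ_2 = 90.0026° (elbow-up)
β = atan2(-1.9640,-4.5980) = -156.8706°; ψ = atan2(4.0000,2.9998) = 53.1318°
θ_1 = β − ψ = -210.0024°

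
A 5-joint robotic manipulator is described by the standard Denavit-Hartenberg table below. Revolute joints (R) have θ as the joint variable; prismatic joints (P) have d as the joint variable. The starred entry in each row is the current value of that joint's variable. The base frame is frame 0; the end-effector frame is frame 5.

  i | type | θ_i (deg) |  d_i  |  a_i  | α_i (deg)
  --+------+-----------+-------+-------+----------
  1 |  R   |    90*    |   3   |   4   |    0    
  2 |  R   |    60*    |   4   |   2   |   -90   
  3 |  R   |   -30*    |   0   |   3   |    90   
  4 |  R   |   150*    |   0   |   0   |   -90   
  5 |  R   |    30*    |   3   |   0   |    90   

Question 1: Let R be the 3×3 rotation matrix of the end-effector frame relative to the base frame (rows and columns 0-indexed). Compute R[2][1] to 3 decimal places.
End-effector y-axis (col 1 of R) = (0.8080,0.5335,-0.2500)
R[2][1] = -0.2500

-0.250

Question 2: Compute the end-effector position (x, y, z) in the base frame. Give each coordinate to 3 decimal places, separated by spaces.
-1.558 7.900 7.750

after link 1: o_1 = (0.0000, 4.0000, 3.0000)
after link 2: o_2 = (-1.7321, 5.0000, 7.0000)
after link 3: o_3 = (-3.9821, 6.2990, 8.5000)
after link 4: o_4 = (-3.9821, 6.2990, 8.5000)
after link 5: o_5 = (-1.5580, 7.8995, 7.7500)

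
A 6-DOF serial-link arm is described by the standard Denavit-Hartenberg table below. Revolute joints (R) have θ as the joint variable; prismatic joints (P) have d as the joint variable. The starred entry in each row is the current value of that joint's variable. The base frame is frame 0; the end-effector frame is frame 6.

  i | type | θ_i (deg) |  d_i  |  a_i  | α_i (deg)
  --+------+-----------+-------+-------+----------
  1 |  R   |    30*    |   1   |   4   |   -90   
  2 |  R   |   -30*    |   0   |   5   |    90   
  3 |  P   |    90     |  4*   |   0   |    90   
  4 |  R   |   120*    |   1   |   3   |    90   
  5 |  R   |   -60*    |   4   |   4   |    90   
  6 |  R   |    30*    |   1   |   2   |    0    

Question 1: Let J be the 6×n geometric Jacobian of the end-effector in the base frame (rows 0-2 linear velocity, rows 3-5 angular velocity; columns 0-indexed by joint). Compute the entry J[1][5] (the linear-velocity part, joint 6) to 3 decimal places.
1.782

axis z_5 = (-0.2667,0.3460,-0.8995); lever o_n−o_5 = (-2.1495,-0.2410,-0.5670)
cross product → J_v[:, 5] = (-0.4130,1.7823,0.8080)
J_ω[:, 5] = z_5
entry J[1][5] = 1.7823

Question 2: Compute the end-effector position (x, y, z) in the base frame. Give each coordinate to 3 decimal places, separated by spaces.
after link 1: o_1 = (3.4641, 2.0000, 1.0000)
after link 2: o_2 = (7.2141, 4.1651, 3.5000)
after link 3: o_3 = (5.4821, 3.1651, 6.9641)
after link 4: o_4 = (5.8571, 1.6495, 9.7141)
after link 5: o_5 = (0.4109, 1.3505, 11.2141)
after link 6: o_6 = (-1.7386, 1.1095, 10.6471)

-1.739 1.109 10.647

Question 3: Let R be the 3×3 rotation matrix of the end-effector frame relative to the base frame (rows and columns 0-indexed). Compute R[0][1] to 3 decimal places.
End-effector y-axis (col 1 of R) = (-0.2065,0.8911,0.4040)
R[0][1] = -0.2065

-0.206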